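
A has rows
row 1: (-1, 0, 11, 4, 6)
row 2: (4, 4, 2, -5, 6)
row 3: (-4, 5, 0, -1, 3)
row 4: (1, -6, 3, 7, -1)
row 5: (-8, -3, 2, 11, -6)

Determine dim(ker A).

0

Row reduce to echelon form.
R2 ← R2 + (4)·R1: [0, 4, 46, 11, 30]
R3 ← R3 − (4)·R1: [0, 5, -44, -17, -21]
R4 ← R4 + R1: [0, -6, 14, 11, 5]
R5 ← R5 − (8)·R1: [0, -3, -86, -21, -54]
R3 ← R3 − (5/4)·R2: [0, 0, -203/2, -123/4, -117/2]
R4 ← R4 + (3/2)·R2: [0, 0, 83, 55/2, 50]
R5 ← R5 + (3/4)·R2: [0, 0, -103/2, -51/4, -63/2]
R4 ← R4 + (166/203)·R3: [0, 0, 0, 478/203, 439/203]
R5 ← R5 − (103/203)·R3: [0, 0, 0, 579/203, -369/203]
R5 ← R5 − (579/478)·R4: [0, 0, 0, 0, -2121/478]
5 nonzero rows, so rank(A) = 5.
A has 5 columns; by rank–nullity, nullity = 5 − 5 = 0.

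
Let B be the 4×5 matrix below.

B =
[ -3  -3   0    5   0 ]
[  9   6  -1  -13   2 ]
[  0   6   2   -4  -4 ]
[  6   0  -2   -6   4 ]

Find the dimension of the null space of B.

Row reduce to echelon form.
R2 ← R2 + (3)·R1: [0, -3, -1, 2, 2]
R4 ← R4 + (2)·R1: [0, -6, -2, 4, 4]
R3 ← R3 + (2)·R2: [0, 0, 0, 0, 0]
R4 ← R4 − (2)·R2: [0, 0, 0, 0, 0]
2 nonzero rows, so rank(B) = 2.
B has 5 columns; by rank–nullity, nullity = 5 − 2 = 3.

3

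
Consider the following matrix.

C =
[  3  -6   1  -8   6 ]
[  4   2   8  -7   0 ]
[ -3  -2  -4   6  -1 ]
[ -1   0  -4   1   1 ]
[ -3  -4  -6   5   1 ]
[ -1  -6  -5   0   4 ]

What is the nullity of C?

Row reduce to echelon form.
R2 ← R2 − (4/3)·R1: [0, 10, 20/3, 11/3, -8]
R3 ← R3 + R1: [0, -8, -3, -2, 5]
R4 ← R4 + (1/3)·R1: [0, -2, -11/3, -5/3, 3]
R5 ← R5 + R1: [0, -10, -5, -3, 7]
R6 ← R6 + (1/3)·R1: [0, -8, -14/3, -8/3, 6]
R3 ← R3 + (4/5)·R2: [0, 0, 7/3, 14/15, -7/5]
R4 ← R4 + (1/5)·R2: [0, 0, -7/3, -14/15, 7/5]
R5 ← R5 + R2: [0, 0, 5/3, 2/3, -1]
R6 ← R6 + (4/5)·R2: [0, 0, 2/3, 4/15, -2/5]
R4 ← R4 + R3: [0, 0, 0, 0, 0]
R5 ← R5 − (5/7)·R3: [0, 0, 0, 0, 0]
R6 ← R6 − (2/7)·R3: [0, 0, 0, 0, 0]
3 nonzero rows, so rank(C) = 3.
C has 5 columns; by rank–nullity, nullity = 5 − 3 = 2.

2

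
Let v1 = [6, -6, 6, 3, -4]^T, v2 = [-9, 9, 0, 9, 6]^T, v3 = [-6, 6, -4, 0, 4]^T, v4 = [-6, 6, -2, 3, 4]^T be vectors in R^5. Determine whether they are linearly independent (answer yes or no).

no

Form the matrix with these vectors as rows and row reduce.
R2 ← R2 + (3/2)·R1: [0, 0, 9, 27/2, 0]
R3 ← R3 + R1: [0, 0, 2, 3, 0]
R4 ← R4 + R1: [0, 0, 4, 6, 0]
R3 ← R3 − (2/9)·R2: [0, 0, 0, 0, 0]
R4 ← R4 − (4/9)·R2: [0, 0, 0, 0, 0]
2 nonzero rows, so the 4 vectors span a space of dimension 2.
Since 2 < 4, the vectors are linearly dependent.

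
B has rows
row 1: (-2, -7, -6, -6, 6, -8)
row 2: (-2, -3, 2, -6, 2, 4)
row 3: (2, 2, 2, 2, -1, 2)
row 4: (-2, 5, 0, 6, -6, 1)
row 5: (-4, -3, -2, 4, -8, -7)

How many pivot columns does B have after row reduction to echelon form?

Row reduce to echelon form.
R2 ← R2 − R1: [0, 4, 8, 0, -4, 12]
R3 ← R3 + R1: [0, -5, -4, -4, 5, -6]
R4 ← R4 − R1: [0, 12, 6, 12, -12, 9]
R5 ← R5 − (2)·R1: [0, 11, 10, 16, -20, 9]
R3 ← R3 + (5/4)·R2: [0, 0, 6, -4, 0, 9]
R4 ← R4 − (3)·R2: [0, 0, -18, 12, 0, -27]
R5 ← R5 − (11/4)·R2: [0, 0, -12, 16, -9, -24]
R4 ← R4 + (3)·R3: [0, 0, 0, 0, 0, 0]
R5 ← R5 + (2)·R3: [0, 0, 0, 8, -9, -6]
Swap R4 ↔ R5
Echelon form has 4 nonzero rows, so rank(B) = 4.
Each nonzero row contributes one pivot column: 4 pivot columns.

4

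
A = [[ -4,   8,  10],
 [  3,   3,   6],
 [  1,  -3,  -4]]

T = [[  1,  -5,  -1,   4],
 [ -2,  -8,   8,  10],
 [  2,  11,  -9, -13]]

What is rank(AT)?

2

First compute AT:
[[  0,  66, -22, -66],
 [  9,  27, -33, -36],
 [ -1, -25,  11,  26]]
Now row reduce the product.
Swap R1 ↔ R2
R3 ← R3 + (1/9)·R1: [0, -22, 22/3, 22]
R3 ← R3 + (1/3)·R2: [0, 0, 0, 0]
2 nonzero rows, so rank(AT) = 2.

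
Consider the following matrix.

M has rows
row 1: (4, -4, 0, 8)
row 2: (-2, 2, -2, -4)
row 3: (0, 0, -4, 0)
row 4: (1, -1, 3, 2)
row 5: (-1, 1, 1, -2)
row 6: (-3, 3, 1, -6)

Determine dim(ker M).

2

Row reduce to echelon form.
R2 ← R2 + (1/2)·R1: [0, 0, -2, 0]
R4 ← R4 − (1/4)·R1: [0, 0, 3, 0]
R5 ← R5 + (1/4)·R1: [0, 0, 1, 0]
R6 ← R6 + (3/4)·R1: [0, 0, 1, 0]
R3 ← R3 − (2)·R2: [0, 0, 0, 0]
R4 ← R4 + (3/2)·R2: [0, 0, 0, 0]
R5 ← R5 + (1/2)·R2: [0, 0, 0, 0]
R6 ← R6 + (1/2)·R2: [0, 0, 0, 0]
2 nonzero rows, so rank(M) = 2.
M has 4 columns; by rank–nullity, nullity = 4 − 2 = 2.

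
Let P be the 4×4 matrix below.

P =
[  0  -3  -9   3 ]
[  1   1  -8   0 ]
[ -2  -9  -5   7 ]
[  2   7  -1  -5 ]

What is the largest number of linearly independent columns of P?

2

Row reduce to echelon form.
Swap R1 ↔ R2
R3 ← R3 + (2)·R1: [0, -7, -21, 7]
R4 ← R4 − (2)·R1: [0, 5, 15, -5]
R3 ← R3 − (7/3)·R2: [0, 0, 0, 0]
R4 ← R4 + (5/3)·R2: [0, 0, 0, 0]
Echelon form has 2 nonzero rows, so rank(P) = 2.
The rank gives the maximum number of linearly independent columns: 2.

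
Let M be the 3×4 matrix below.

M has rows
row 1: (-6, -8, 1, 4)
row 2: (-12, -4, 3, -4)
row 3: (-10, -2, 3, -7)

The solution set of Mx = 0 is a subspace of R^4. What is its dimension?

1

Row reduce to echelon form.
R2 ← R2 − (2)·R1: [0, 12, 1, -12]
R3 ← R3 − (5/3)·R1: [0, 34/3, 4/3, -41/3]
R3 ← R3 − (17/18)·R2: [0, 0, 7/18, -7/3]
3 nonzero rows, so rank(M) = 3.
M has 4 columns; by rank–nullity, nullity = 4 − 3 = 1.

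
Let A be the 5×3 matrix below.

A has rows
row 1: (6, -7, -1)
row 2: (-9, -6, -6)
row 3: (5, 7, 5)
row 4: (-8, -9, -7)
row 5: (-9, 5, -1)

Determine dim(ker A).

Row reduce to echelon form.
R2 ← R2 + (3/2)·R1: [0, -33/2, -15/2]
R3 ← R3 − (5/6)·R1: [0, 77/6, 35/6]
R4 ← R4 + (4/3)·R1: [0, -55/3, -25/3]
R5 ← R5 + (3/2)·R1: [0, -11/2, -5/2]
R3 ← R3 + (7/9)·R2: [0, 0, 0]
R4 ← R4 − (10/9)·R2: [0, 0, 0]
R5 ← R5 − (1/3)·R2: [0, 0, 0]
2 nonzero rows, so rank(A) = 2.
A has 3 columns; by rank–nullity, nullity = 3 − 2 = 1.

1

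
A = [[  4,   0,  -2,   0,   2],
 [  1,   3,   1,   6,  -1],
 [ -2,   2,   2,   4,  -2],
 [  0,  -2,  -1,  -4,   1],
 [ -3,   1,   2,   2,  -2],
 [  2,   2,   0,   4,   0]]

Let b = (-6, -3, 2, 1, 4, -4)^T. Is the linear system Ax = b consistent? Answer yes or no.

yes

Row reduce the augmented matrix [A | b].
R2 ← R2 − (1/4)·R1: [0, 3, 3/2, 6, -3/2, -3/2]
R3 ← R3 + (1/2)·R1: [0, 2, 1, 4, -1, -1]
R5 ← R5 + (3/4)·R1: [0, 1, 1/2, 2, -1/2, -1/2]
R6 ← R6 − (1/2)·R1: [0, 2, 1, 4, -1, -1]
R3 ← R3 − (2/3)·R2: [0, 0, 0, 0, 0, 0]
R4 ← R4 + (2/3)·R2: [0, 0, 0, 0, 0, 0]
R5 ← R5 − (1/3)·R2: [0, 0, 0, 0, 0, 0]
R6 ← R6 − (2/3)·R2: [0, 0, 0, 0, 0, 0]
The echelon form has 2 nonzero rows, and every pivot lies in the first 5 columns, so rank(A) = rank([A|b]) = 2.
The system is consistent.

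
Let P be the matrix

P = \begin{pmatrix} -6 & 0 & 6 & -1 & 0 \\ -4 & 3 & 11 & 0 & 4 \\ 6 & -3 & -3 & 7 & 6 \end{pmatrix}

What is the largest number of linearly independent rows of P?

Row reduce to echelon form.
R2 ← R2 − (2/3)·R1: [0, 3, 7, 2/3, 4]
R3 ← R3 + R1: [0, -3, 3, 6, 6]
R3 ← R3 + R2: [0, 0, 10, 20/3, 10]
Echelon form has 3 nonzero rows, so rank(P) = 3.
The rank gives the maximum number of linearly independent rows: 3.

3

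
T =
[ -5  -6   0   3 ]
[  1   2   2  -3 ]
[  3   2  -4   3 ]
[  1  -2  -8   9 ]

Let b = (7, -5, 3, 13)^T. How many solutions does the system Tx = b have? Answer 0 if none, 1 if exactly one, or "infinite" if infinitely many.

infinite

Row reduce the augmented matrix [T | b].
R2 ← R2 + (1/5)·R1: [0, 4/5, 2, -12/5, -18/5]
R3 ← R3 + (3/5)·R1: [0, -8/5, -4, 24/5, 36/5]
R4 ← R4 + (1/5)·R1: [0, -16/5, -8, 48/5, 72/5]
R3 ← R3 + (2)·R2: [0, 0, 0, 0, 0]
R4 ← R4 + (4)·R2: [0, 0, 0, 0, 0]
The echelon form has 2 nonzero rows, and every pivot lies in the first 4 columns, so rank(T) = rank([T|b]) = 2.
The system is consistent.
rank = 2 < 4 unknowns, so there are infinitely many solutions.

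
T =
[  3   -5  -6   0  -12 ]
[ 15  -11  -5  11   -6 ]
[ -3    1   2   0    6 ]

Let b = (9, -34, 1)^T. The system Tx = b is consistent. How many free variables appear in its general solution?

2

Row reduce the augmented matrix [T | b].
R2 ← R2 − (5)·R1: [0, 14, 25, 11, 54, -79]
R3 ← R3 + R1: [0, -4, -4, 0, -6, 10]
R3 ← R3 + (2/7)·R2: [0, 0, 22/7, 22/7, 66/7, -88/7]
The echelon form has 3 nonzero rows, and every pivot lies in the first 5 columns, so rank(T) = rank([T|b]) = 3.
The system is consistent.
Free variables = (unknowns) − (rank) = 5 − 3 = 2.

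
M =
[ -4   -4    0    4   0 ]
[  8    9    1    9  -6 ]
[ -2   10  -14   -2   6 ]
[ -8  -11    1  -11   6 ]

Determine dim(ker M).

2

Row reduce to echelon form.
R2 ← R2 + (2)·R1: [0, 1, 1, 17, -6]
R3 ← R3 − (1/2)·R1: [0, 12, -14, -4, 6]
R4 ← R4 − (2)·R1: [0, -3, 1, -19, 6]
R3 ← R3 − (12)·R2: [0, 0, -26, -208, 78]
R4 ← R4 + (3)·R2: [0, 0, 4, 32, -12]
R4 ← R4 + (2/13)·R3: [0, 0, 0, 0, 0]
3 nonzero rows, so rank(M) = 3.
M has 5 columns; by rank–nullity, nullity = 5 − 3 = 2.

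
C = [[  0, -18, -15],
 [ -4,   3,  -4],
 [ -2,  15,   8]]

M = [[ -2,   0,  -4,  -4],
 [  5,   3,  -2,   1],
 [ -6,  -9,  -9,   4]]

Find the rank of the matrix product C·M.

3

First compute CM:
[[  0,  81, 171, -78],
 [ 47,  45,  46,   3],
 [ 31, -27, -94,  55]]
Now row reduce the product.
Swap R1 ↔ R2
R3 ← R3 − (31/47)·R1: [0, -2664/47, -5844/47, 2492/47]
R3 ← R3 + (296/423)·R2: [0, 0, -220/47, -220/141]
3 nonzero rows, so rank(CM) = 3.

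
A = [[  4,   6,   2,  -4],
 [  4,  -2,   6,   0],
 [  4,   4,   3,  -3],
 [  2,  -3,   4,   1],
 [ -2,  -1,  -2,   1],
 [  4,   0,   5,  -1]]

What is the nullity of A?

Row reduce to echelon form.
R2 ← R2 − R1: [0, -8, 4, 4]
R3 ← R3 − R1: [0, -2, 1, 1]
R4 ← R4 − (1/2)·R1: [0, -6, 3, 3]
R5 ← R5 + (1/2)·R1: [0, 2, -1, -1]
R6 ← R6 − R1: [0, -6, 3, 3]
R3 ← R3 − (1/4)·R2: [0, 0, 0, 0]
R4 ← R4 − (3/4)·R2: [0, 0, 0, 0]
R5 ← R5 + (1/4)·R2: [0, 0, 0, 0]
R6 ← R6 − (3/4)·R2: [0, 0, 0, 0]
2 nonzero rows, so rank(A) = 2.
A has 4 columns; by rank–nullity, nullity = 4 − 2 = 2.

2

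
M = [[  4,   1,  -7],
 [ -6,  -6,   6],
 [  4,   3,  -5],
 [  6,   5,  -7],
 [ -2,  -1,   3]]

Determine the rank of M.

Row reduce to echelon form.
R2 ← R2 + (3/2)·R1: [0, -9/2, -9/2]
R3 ← R3 − R1: [0, 2, 2]
R4 ← R4 − (3/2)·R1: [0, 7/2, 7/2]
R5 ← R5 + (1/2)·R1: [0, -1/2, -1/2]
R3 ← R3 + (4/9)·R2: [0, 0, 0]
R4 ← R4 + (7/9)·R2: [0, 0, 0]
R5 ← R5 − (1/9)·R2: [0, 0, 0]
Echelon form has 2 nonzero rows, so rank(M) = 2.

2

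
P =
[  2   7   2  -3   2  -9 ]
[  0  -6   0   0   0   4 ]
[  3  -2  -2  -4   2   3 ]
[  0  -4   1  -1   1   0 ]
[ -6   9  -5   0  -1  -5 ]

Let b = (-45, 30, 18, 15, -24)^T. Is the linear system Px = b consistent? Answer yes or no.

yes

Row reduce the augmented matrix [P | b].
R3 ← R3 − (3/2)·R1: [0, -25/2, -5, 1/2, -1, 33/2, 171/2]
R5 ← R5 + (3)·R1: [0, 30, 1, -9, 5, -32, -159]
R3 ← R3 − (25/12)·R2: [0, 0, -5, 1/2, -1, 49/6, 23]
R4 ← R4 − (2/3)·R2: [0, 0, 1, -1, 1, -8/3, -5]
R5 ← R5 + (5)·R2: [0, 0, 1, -9, 5, -12, -9]
R4 ← R4 + (1/5)·R3: [0, 0, 0, -9/10, 4/5, -31/30, -2/5]
R5 ← R5 + (1/5)·R3: [0, 0, 0, -89/10, 24/5, -311/30, -22/5]
R5 ← R5 − (89/9)·R4: [0, 0, 0, 0, -28/9, -4/27, -4/9]
The echelon form has 5 nonzero rows, and every pivot lies in the first 6 columns, so rank(P) = rank([P|b]) = 5.
The system is consistent.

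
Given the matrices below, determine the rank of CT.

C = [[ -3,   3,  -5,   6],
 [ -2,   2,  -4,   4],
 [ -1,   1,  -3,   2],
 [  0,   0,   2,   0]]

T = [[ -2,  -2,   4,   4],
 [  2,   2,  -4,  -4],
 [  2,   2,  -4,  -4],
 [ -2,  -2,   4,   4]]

1

First compute CT:
[[-10, -10,  20,  20],
 [ -8,  -8,  16,  16],
 [ -6,  -6,  12,  12],
 [  4,   4,  -8,  -8]]
Now row reduce the product.
R2 ← R2 − (4/5)·R1: [0, 0, 0, 0]
R3 ← R3 − (3/5)·R1: [0, 0, 0, 0]
R4 ← R4 + (2/5)·R1: [0, 0, 0, 0]
1 nonzero row, so rank(CT) = 1.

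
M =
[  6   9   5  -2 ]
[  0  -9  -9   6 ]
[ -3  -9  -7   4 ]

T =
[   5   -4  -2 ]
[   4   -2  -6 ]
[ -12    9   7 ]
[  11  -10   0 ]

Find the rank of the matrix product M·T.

First compute MT:
[[-16,  23, -31],
 [138, -123,  -9],
 [ 77, -73,  11]]
Now row reduce the product.
R2 ← R2 + (69/8)·R1: [0, 603/8, -2211/8]
R3 ← R3 + (77/16)·R1: [0, 603/16, -2211/16]
R3 ← R3 − (1/2)·R2: [0, 0, 0]
2 nonzero rows, so rank(MT) = 2.

2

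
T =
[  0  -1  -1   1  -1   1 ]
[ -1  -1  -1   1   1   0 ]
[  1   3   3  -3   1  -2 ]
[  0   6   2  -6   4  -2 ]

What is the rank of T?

Row reduce to echelon form.
Swap R1 ↔ R2
R3 ← R3 + R1: [0, 2, 2, -2, 2, -2]
R3 ← R3 + (2)·R2: [0, 0, 0, 0, 0, 0]
R4 ← R4 + (6)·R2: [0, 0, -4, 0, -2, 4]
Swap R3 ↔ R4
Echelon form has 3 nonzero rows, so rank(T) = 3.

3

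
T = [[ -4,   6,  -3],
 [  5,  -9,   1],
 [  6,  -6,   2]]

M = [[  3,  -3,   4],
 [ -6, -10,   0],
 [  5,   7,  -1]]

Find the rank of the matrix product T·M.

First compute TM:
[[-63, -69, -13],
 [ 74,  82,  19],
 [ 64,  56,  22]]
Now row reduce the product.
R2 ← R2 + (74/63)·R1: [0, 20/21, 235/63]
R3 ← R3 + (64/63)·R1: [0, -296/21, 554/63]
R3 ← R3 + (74/5)·R2: [0, 0, 64]
3 nonzero rows, so rank(TM) = 3.

3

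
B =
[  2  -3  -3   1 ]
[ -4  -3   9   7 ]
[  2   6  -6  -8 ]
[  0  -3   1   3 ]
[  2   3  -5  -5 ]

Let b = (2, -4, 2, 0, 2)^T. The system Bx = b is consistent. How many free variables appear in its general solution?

2

Row reduce the augmented matrix [B | b].
R2 ← R2 + (2)·R1: [0, -9, 3, 9, 0]
R3 ← R3 − R1: [0, 9, -3, -9, 0]
R5 ← R5 − R1: [0, 6, -2, -6, 0]
R3 ← R3 + R2: [0, 0, 0, 0, 0]
R4 ← R4 − (1/3)·R2: [0, 0, 0, 0, 0]
R5 ← R5 + (2/3)·R2: [0, 0, 0, 0, 0]
The echelon form has 2 nonzero rows, and every pivot lies in the first 4 columns, so rank(B) = rank([B|b]) = 2.
The system is consistent.
Free variables = (unknowns) − (rank) = 4 − 2 = 2.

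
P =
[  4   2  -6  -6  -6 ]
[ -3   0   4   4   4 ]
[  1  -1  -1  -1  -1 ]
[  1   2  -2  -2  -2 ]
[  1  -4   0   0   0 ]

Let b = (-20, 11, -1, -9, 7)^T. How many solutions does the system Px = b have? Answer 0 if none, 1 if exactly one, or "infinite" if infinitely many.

Row reduce the augmented matrix [P | b].
R2 ← R2 + (3/4)·R1: [0, 3/2, -1/2, -1/2, -1/2, -4]
R3 ← R3 − (1/4)·R1: [0, -3/2, 1/2, 1/2, 1/2, 4]
R4 ← R4 − (1/4)·R1: [0, 3/2, -1/2, -1/2, -1/2, -4]
R5 ← R5 − (1/4)·R1: [0, -9/2, 3/2, 3/2, 3/2, 12]
R3 ← R3 + R2: [0, 0, 0, 0, 0, 0]
R4 ← R4 − R2: [0, 0, 0, 0, 0, 0]
R5 ← R5 + (3)·R2: [0, 0, 0, 0, 0, 0]
The echelon form has 2 nonzero rows, and every pivot lies in the first 5 columns, so rank(P) = rank([P|b]) = 2.
The system is consistent.
rank = 2 < 5 unknowns, so there are infinitely many solutions.

infinite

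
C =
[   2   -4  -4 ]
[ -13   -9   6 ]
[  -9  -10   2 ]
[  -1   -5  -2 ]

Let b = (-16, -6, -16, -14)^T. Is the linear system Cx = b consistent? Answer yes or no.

Row reduce the augmented matrix [C | b].
R2 ← R2 + (13/2)·R1: [0, -35, -20, -110]
R3 ← R3 + (9/2)·R1: [0, -28, -16, -88]
R4 ← R4 + (1/2)·R1: [0, -7, -4, -22]
R3 ← R3 − (4/5)·R2: [0, 0, 0, 0]
R4 ← R4 − (1/5)·R2: [0, 0, 0, 0]
The echelon form has 2 nonzero rows, and every pivot lies in the first 3 columns, so rank(C) = rank([C|b]) = 2.
The system is consistent.

yes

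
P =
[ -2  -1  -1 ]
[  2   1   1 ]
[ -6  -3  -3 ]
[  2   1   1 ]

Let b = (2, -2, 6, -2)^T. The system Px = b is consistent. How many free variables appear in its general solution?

2

Row reduce the augmented matrix [P | b].
R2 ← R2 + R1: [0, 0, 0, 0]
R3 ← R3 − (3)·R1: [0, 0, 0, 0]
R4 ← R4 + R1: [0, 0, 0, 0]
The echelon form has 1 nonzero rows, and every pivot lies in the first 3 columns, so rank(P) = rank([P|b]) = 1.
The system is consistent.
Free variables = (unknowns) − (rank) = 3 − 1 = 2.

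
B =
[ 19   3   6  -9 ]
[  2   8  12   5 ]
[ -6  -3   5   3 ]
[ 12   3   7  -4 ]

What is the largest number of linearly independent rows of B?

4

Row reduce to echelon form.
R2 ← R2 − (2/19)·R1: [0, 146/19, 216/19, 113/19]
R3 ← R3 + (6/19)·R1: [0, -39/19, 131/19, 3/19]
R4 ← R4 − (12/19)·R1: [0, 21/19, 61/19, 32/19]
R3 ← R3 + (39/146)·R2: [0, 0, 725/73, 255/146]
R4 ← R4 − (21/146)·R2: [0, 0, 115/73, 121/146]
R4 ← R4 − (23/145)·R3: [0, 0, 0, 16/29]
Echelon form has 4 nonzero rows, so rank(B) = 4.
The rank gives the maximum number of linearly independent rows: 4.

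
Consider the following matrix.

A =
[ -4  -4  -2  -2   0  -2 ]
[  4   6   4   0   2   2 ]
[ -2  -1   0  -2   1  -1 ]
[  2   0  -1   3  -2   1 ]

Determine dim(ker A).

4

Row reduce to echelon form.
R2 ← R2 + R1: [0, 2, 2, -2, 2, 0]
R3 ← R3 − (1/2)·R1: [0, 1, 1, -1, 1, 0]
R4 ← R4 + (1/2)·R1: [0, -2, -2, 2, -2, 0]
R3 ← R3 − (1/2)·R2: [0, 0, 0, 0, 0, 0]
R4 ← R4 + R2: [0, 0, 0, 0, 0, 0]
2 nonzero rows, so rank(A) = 2.
A has 6 columns; by rank–nullity, nullity = 6 − 2 = 4.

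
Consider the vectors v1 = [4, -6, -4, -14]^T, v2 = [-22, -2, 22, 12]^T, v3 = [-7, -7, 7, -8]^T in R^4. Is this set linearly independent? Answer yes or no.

no

Form the matrix with these vectors as rows and row reduce.
R2 ← R2 + (11/2)·R1: [0, -35, 0, -65]
R3 ← R3 + (7/4)·R1: [0, -35/2, 0, -65/2]
R3 ← R3 − (1/2)·R2: [0, 0, 0, 0]
2 nonzero rows, so the 3 vectors span a space of dimension 2.
Since 2 < 3, the vectors are linearly dependent.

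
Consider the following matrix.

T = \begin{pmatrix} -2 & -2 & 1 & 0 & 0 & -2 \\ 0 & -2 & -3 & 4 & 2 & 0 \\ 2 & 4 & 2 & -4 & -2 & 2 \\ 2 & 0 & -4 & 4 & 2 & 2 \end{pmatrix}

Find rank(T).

2

Row reduce to echelon form.
R3 ← R3 + R1: [0, 2, 3, -4, -2, 0]
R4 ← R4 + R1: [0, -2, -3, 4, 2, 0]
R3 ← R3 + R2: [0, 0, 0, 0, 0, 0]
R4 ← R4 − R2: [0, 0, 0, 0, 0, 0]
Echelon form has 2 nonzero rows, so rank(T) = 2.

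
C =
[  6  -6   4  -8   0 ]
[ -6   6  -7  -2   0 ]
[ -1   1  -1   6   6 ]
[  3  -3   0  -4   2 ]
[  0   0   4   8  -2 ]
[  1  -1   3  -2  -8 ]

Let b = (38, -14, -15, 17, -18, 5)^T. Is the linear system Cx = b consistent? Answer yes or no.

Row reduce the augmented matrix [C | b].
R2 ← R2 + R1: [0, 0, -3, -10, 0, 24]
R3 ← R3 + (1/6)·R1: [0, 0, -1/3, 14/3, 6, -26/3]
R4 ← R4 − (1/2)·R1: [0, 0, -2, 0, 2, -2]
R6 ← R6 − (1/6)·R1: [0, 0, 7/3, -2/3, -8, -4/3]
R3 ← R3 − (1/9)·R2: [0, 0, 0, 52/9, 6, -34/3]
R4 ← R4 − (2/3)·R2: [0, 0, 0, 20/3, 2, -18]
R5 ← R5 + (4/3)·R2: [0, 0, 0, -16/3, -2, 14]
R6 ← R6 + (7/9)·R2: [0, 0, 0, -76/9, -8, 52/3]
R4 ← R4 − (15/13)·R3: [0, 0, 0, 0, -64/13, -64/13]
R5 ← R5 + (12/13)·R3: [0, 0, 0, 0, 46/13, 46/13]
R6 ← R6 + (19/13)·R3: [0, 0, 0, 0, 10/13, 10/13]
R5 ← R5 + (23/32)·R4: [0, 0, 0, 0, 0, 0]
R6 ← R6 + (5/32)·R4: [0, 0, 0, 0, 0, 0]
The echelon form has 4 nonzero rows, and every pivot lies in the first 5 columns, so rank(C) = rank([C|b]) = 4.
The system is consistent.

yes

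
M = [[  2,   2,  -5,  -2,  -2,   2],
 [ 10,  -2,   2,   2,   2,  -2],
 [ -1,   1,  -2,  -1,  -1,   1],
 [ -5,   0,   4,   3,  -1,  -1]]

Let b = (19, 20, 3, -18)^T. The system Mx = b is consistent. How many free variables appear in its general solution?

3

Row reduce the augmented matrix [M | b].
R2 ← R2 − (5)·R1: [0, -12, 27, 12, 12, -12, -75]
R3 ← R3 + (1/2)·R1: [0, 2, -9/2, -2, -2, 2, 25/2]
R4 ← R4 + (5/2)·R1: [0, 5, -17/2, -2, -6, 4, 59/2]
R3 ← R3 + (1/6)·R2: [0, 0, 0, 0, 0, 0, 0]
R4 ← R4 + (5/12)·R2: [0, 0, 11/4, 3, -1, -1, -7/4]
Swap R3 ↔ R4
The echelon form has 3 nonzero rows, and every pivot lies in the first 6 columns, so rank(M) = rank([M|b]) = 3.
The system is consistent.
Free variables = (unknowns) − (rank) = 6 − 3 = 3.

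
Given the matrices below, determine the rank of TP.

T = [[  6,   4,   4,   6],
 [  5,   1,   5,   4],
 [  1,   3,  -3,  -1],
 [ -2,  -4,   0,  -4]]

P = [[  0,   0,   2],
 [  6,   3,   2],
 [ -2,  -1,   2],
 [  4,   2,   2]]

2

First compute TP:
[[ 40,  20,  40],
 [ 12,   6,  30],
 [ 20,  10,   0],
 [-40, -20, -20]]
Now row reduce the product.
R2 ← R2 − (3/10)·R1: [0, 0, 18]
R3 ← R3 − (1/2)·R1: [0, 0, -20]
R4 ← R4 + R1: [0, 0, 20]
R3 ← R3 + (10/9)·R2: [0, 0, 0]
R4 ← R4 − (10/9)·R2: [0, 0, 0]
2 nonzero rows, so rank(TP) = 2.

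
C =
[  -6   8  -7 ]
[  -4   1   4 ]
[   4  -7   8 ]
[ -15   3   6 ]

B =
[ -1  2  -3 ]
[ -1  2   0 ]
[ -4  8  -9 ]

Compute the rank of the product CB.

2

First compute CB:
[[ 26, -52,  81],
 [-13,  26, -24],
 [-29,  58, -84],
 [-12,  24,  -9]]
Now row reduce the product.
R2 ← R2 + (1/2)·R1: [0, 0, 33/2]
R3 ← R3 + (29/26)·R1: [0, 0, 165/26]
R4 ← R4 + (6/13)·R1: [0, 0, 369/13]
R3 ← R3 − (5/13)·R2: [0, 0, 0]
R4 ← R4 − (246/143)·R2: [0, 0, 0]
2 nonzero rows, so rank(CB) = 2.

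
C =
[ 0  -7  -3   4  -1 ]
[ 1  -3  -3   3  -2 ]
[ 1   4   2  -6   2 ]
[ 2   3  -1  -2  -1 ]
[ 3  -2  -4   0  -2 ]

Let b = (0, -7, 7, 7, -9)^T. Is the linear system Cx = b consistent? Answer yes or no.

no

Row reduce the augmented matrix [C | b].
Swap R1 ↔ R2
R3 ← R3 − R1: [0, 7, 5, -9, 4, 14]
R4 ← R4 − (2)·R1: [0, 9, 5, -8, 3, 21]
R5 ← R5 − (3)·R1: [0, 7, 5, -9, 4, 12]
R3 ← R3 + R2: [0, 0, 2, -5, 3, 14]
R4 ← R4 + (9/7)·R2: [0, 0, 8/7, -20/7, 12/7, 21]
R5 ← R5 + R2: [0, 0, 2, -5, 3, 12]
R4 ← R4 − (4/7)·R3: [0, 0, 0, 0, 0, 13]
R5 ← R5 − R3: [0, 0, 0, 0, 0, -2]
R5 ← R5 + (2/13)·R4: [0, 0, 0, 0, 0, 0]
The echelon form has 4 nonzero rows; the last pivot sits in the augmented column, so rank(C) = 3 but rank([C|b]) = 4.
Since the ranks differ, the system is inconsistent.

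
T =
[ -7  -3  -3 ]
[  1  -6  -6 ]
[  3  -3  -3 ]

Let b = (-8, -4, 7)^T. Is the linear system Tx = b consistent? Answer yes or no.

no

Row reduce the augmented matrix [T | b].
R2 ← R2 + (1/7)·R1: [0, -45/7, -45/7, -36/7]
R3 ← R3 + (3/7)·R1: [0, -30/7, -30/7, 25/7]
R3 ← R3 − (2/3)·R2: [0, 0, 0, 7]
The echelon form has 3 nonzero rows; the last pivot sits in the augmented column, so rank(T) = 2 but rank([T|b]) = 3.
Since the ranks differ, the system is inconsistent.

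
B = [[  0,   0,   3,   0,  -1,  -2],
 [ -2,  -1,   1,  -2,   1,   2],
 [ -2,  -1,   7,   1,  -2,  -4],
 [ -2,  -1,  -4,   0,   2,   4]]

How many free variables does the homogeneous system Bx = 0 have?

3

Row reduce to echelon form.
Swap R1 ↔ R2
R3 ← R3 − R1: [0, 0, 6, 3, -3, -6]
R4 ← R4 − R1: [0, 0, -5, 2, 1, 2]
R3 ← R3 − (2)·R2: [0, 0, 0, 3, -1, -2]
R4 ← R4 + (5/3)·R2: [0, 0, 0, 2, -2/3, -4/3]
R4 ← R4 − (2/3)·R3: [0, 0, 0, 0, 0, 0]
3 nonzero rows, so rank(B) = 3.
B has 6 columns; by rank–nullity, nullity = 6 − 3 = 3.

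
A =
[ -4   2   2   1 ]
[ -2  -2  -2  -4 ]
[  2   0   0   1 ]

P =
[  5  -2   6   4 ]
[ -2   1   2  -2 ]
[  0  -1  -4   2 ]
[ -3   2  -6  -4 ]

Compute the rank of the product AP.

First compute AP:
[[-27,  10, -34, -20],
 [  6,  -4,  16,   8],
 [  7,  -2,   6,   4]]
Now row reduce the product.
R2 ← R2 + (2/9)·R1: [0, -16/9, 76/9, 32/9]
R3 ← R3 + (7/27)·R1: [0, 16/27, -76/27, -32/27]
R3 ← R3 + (1/3)·R2: [0, 0, 0, 0]
2 nonzero rows, so rank(AP) = 2.

2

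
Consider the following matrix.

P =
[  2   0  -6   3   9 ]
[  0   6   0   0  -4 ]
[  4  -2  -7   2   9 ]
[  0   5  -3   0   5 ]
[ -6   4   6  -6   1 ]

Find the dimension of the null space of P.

1

Row reduce to echelon form.
R3 ← R3 − (2)·R1: [0, -2, 5, -4, -9]
R5 ← R5 + (3)·R1: [0, 4, -12, 3, 28]
R3 ← R3 + (1/3)·R2: [0, 0, 5, -4, -31/3]
R4 ← R4 − (5/6)·R2: [0, 0, -3, 0, 25/3]
R5 ← R5 − (2/3)·R2: [0, 0, -12, 3, 92/3]
R4 ← R4 + (3/5)·R3: [0, 0, 0, -12/5, 32/15]
R5 ← R5 + (12/5)·R3: [0, 0, 0, -33/5, 88/15]
R5 ← R5 − (11/4)·R4: [0, 0, 0, 0, 0]
4 nonzero rows, so rank(P) = 4.
P has 5 columns; by rank–nullity, nullity = 5 − 4 = 1.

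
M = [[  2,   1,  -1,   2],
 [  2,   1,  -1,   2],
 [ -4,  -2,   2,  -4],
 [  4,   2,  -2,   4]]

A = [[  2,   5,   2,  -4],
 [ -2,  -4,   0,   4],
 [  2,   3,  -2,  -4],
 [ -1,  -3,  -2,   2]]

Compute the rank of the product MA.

First compute MA:
[[ -2,  -3,   2,   4],
 [ -2,  -3,   2,   4],
 [  4,   6,  -4,  -8],
 [ -4,  -6,   4,   8]]
Now row reduce the product.
R2 ← R2 − R1: [0, 0, 0, 0]
R3 ← R3 + (2)·R1: [0, 0, 0, 0]
R4 ← R4 − (2)·R1: [0, 0, 0, 0]
1 nonzero row, so rank(MA) = 1.

1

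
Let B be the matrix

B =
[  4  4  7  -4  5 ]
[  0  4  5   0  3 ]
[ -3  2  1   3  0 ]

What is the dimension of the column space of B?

Row reduce to echelon form.
R3 ← R3 + (3/4)·R1: [0, 5, 25/4, 0, 15/4]
R3 ← R3 − (5/4)·R2: [0, 0, 0, 0, 0]
Echelon form has 2 nonzero rows, so rank(B) = 2.
The column space has dimension equal to the rank: 2.

2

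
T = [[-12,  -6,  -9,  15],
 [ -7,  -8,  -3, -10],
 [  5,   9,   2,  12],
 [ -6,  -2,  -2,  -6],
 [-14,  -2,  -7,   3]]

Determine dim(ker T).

1

Row reduce to echelon form.
R2 ← R2 − (7/12)·R1: [0, -9/2, 9/4, -75/4]
R3 ← R3 + (5/12)·R1: [0, 13/2, -7/4, 73/4]
R4 ← R4 − (1/2)·R1: [0, 1, 5/2, -27/2]
R5 ← R5 − (7/6)·R1: [0, 5, 7/2, -29/2]
R3 ← R3 + (13/9)·R2: [0, 0, 3/2, -53/6]
R4 ← R4 + (2/9)·R2: [0, 0, 3, -53/3]
R5 ← R5 + (10/9)·R2: [0, 0, 6, -106/3]
R4 ← R4 − (2)·R3: [0, 0, 0, 0]
R5 ← R5 − (4)·R3: [0, 0, 0, 0]
3 nonzero rows, so rank(T) = 3.
T has 4 columns; by rank–nullity, nullity = 4 − 3 = 1.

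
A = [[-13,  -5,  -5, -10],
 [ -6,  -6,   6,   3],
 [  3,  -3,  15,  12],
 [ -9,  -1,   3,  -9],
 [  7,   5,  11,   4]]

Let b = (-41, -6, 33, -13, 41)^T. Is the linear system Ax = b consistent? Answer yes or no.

yes

Row reduce the augmented matrix [A | b].
R2 ← R2 − (6/13)·R1: [0, -48/13, 108/13, 99/13, 168/13]
R3 ← R3 + (3/13)·R1: [0, -54/13, 180/13, 126/13, 306/13]
R4 ← R4 − (9/13)·R1: [0, 32/13, 84/13, -27/13, 200/13]
R5 ← R5 + (7/13)·R1: [0, 30/13, 108/13, -18/13, 246/13]
R3 ← R3 − (9/8)·R2: [0, 0, 9/2, 9/8, 9]
R4 ← R4 + (2/3)·R2: [0, 0, 12, 3, 24]
R5 ← R5 + (5/8)·R2: [0, 0, 27/2, 27/8, 27]
R4 ← R4 − (8/3)·R3: [0, 0, 0, 0, 0]
R5 ← R5 − (3)·R3: [0, 0, 0, 0, 0]
The echelon form has 3 nonzero rows, and every pivot lies in the first 4 columns, so rank(A) = rank([A|b]) = 3.
The system is consistent.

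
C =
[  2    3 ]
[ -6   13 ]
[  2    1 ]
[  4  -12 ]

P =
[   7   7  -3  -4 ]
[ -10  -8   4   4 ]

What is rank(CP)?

2

First compute CP:
[[-16, -10,   6,   4],
 [-172, -146,  70,  76],
 [  4,   6,  -2,  -4],
 [148, 124, -60, -64]]
Now row reduce the product.
R2 ← R2 − (43/4)·R1: [0, -77/2, 11/2, 33]
R3 ← R3 + (1/4)·R1: [0, 7/2, -1/2, -3]
R4 ← R4 + (37/4)·R1: [0, 63/2, -9/2, -27]
R3 ← R3 + (1/11)·R2: [0, 0, 0, 0]
R4 ← R4 + (9/11)·R2: [0, 0, 0, 0]
2 nonzero rows, so rank(CP) = 2.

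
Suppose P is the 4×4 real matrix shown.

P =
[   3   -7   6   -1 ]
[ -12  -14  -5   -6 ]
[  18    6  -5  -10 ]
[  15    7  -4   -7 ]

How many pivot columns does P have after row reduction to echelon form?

Row reduce to echelon form.
R2 ← R2 + (4)·R1: [0, -42, 19, -10]
R3 ← R3 − (6)·R1: [0, 48, -41, -4]
R4 ← R4 − (5)·R1: [0, 42, -34, -2]
R3 ← R3 + (8/7)·R2: [0, 0, -135/7, -108/7]
R4 ← R4 + R2: [0, 0, -15, -12]
R4 ← R4 − (7/9)·R3: [0, 0, 0, 0]
Echelon form has 3 nonzero rows, so rank(P) = 3.
Each nonzero row contributes one pivot column: 3 pivot columns.

3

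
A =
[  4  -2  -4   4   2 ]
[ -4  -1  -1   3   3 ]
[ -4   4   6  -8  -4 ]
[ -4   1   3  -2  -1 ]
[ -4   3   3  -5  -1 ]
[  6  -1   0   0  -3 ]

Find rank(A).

3

Row reduce to echelon form.
R2 ← R2 + R1: [0, -3, -5, 7, 5]
R3 ← R3 + R1: [0, 2, 2, -4, -2]
R4 ← R4 + R1: [0, -1, -1, 2, 1]
R5 ← R5 + R1: [0, 1, -1, -1, 1]
R6 ← R6 − (3/2)·R1: [0, 2, 6, -6, -6]
R3 ← R3 + (2/3)·R2: [0, 0, -4/3, 2/3, 4/3]
R4 ← R4 − (1/3)·R2: [0, 0, 2/3, -1/3, -2/3]
R5 ← R5 + (1/3)·R2: [0, 0, -8/3, 4/3, 8/3]
R6 ← R6 + (2/3)·R2: [0, 0, 8/3, -4/3, -8/3]
R4 ← R4 + (1/2)·R3: [0, 0, 0, 0, 0]
R5 ← R5 − (2)·R3: [0, 0, 0, 0, 0]
R6 ← R6 + (2)·R3: [0, 0, 0, 0, 0]
Echelon form has 3 nonzero rows, so rank(A) = 3.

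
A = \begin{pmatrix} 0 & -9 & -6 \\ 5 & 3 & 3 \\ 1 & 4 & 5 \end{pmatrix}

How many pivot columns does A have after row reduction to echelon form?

3

Row reduce to echelon form.
Swap R1 ↔ R2
R3 ← R3 − (1/5)·R1: [0, 17/5, 22/5]
R3 ← R3 + (17/45)·R2: [0, 0, 32/15]
Echelon form has 3 nonzero rows, so rank(A) = 3.
Each nonzero row contributes one pivot column: 3 pivot columns.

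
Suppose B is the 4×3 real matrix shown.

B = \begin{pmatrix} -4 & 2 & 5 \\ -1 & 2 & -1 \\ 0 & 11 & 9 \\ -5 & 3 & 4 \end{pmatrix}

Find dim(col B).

Row reduce to echelon form.
R2 ← R2 − (1/4)·R1: [0, 3/2, -9/4]
R4 ← R4 − (5/4)·R1: [0, 1/2, -9/4]
R3 ← R3 − (22/3)·R2: [0, 0, 51/2]
R4 ← R4 − (1/3)·R2: [0, 0, -3/2]
R4 ← R4 + (1/17)·R3: [0, 0, 0]
Echelon form has 3 nonzero rows, so rank(B) = 3.
The column space has dimension equal to the rank: 3.

3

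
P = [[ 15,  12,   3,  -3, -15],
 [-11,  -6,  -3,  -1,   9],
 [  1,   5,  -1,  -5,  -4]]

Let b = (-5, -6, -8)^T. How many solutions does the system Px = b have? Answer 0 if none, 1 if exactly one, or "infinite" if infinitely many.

0

Row reduce the augmented matrix [P | b].
R2 ← R2 + (11/15)·R1: [0, 14/5, -4/5, -16/5, -2, -29/3]
R3 ← R3 − (1/15)·R1: [0, 21/5, -6/5, -24/5, -3, -23/3]
R3 ← R3 − (3/2)·R2: [0, 0, 0, 0, 0, 41/6]
The echelon form has 3 nonzero rows; the last pivot sits in the augmented column, so rank(P) = 2 but rank([P|b]) = 3.
Since the ranks differ, the system is inconsistent.
It has no solutions.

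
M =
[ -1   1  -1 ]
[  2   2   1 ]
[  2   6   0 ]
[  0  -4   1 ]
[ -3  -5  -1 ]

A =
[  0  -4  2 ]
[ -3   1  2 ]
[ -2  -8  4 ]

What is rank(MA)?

2

First compute MA:
[[ -1,  13,  -4],
 [ -8, -14,  12],
 [-18,  -2,  16],
 [ 10, -12,  -4],
 [ 17,  15, -20]]
Now row reduce the product.
R2 ← R2 − (8)·R1: [0, -118, 44]
R3 ← R3 − (18)·R1: [0, -236, 88]
R4 ← R4 + (10)·R1: [0, 118, -44]
R5 ← R5 + (17)·R1: [0, 236, -88]
R3 ← R3 − (2)·R2: [0, 0, 0]
R4 ← R4 + R2: [0, 0, 0]
R5 ← R5 + (2)·R2: [0, 0, 0]
2 nonzero rows, so rank(MA) = 2.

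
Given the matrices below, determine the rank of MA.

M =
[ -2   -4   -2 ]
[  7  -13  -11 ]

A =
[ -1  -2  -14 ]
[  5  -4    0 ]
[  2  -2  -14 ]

2

First compute MA:
[[-22,  24,  56],
 [-94,  60,  56]]
Now row reduce the product.
R2 ← R2 − (47/11)·R1: [0, -468/11, -2016/11]
2 nonzero rows, so rank(MA) = 2.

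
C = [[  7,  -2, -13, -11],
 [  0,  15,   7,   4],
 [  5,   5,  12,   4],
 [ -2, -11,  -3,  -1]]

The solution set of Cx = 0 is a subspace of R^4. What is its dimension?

Row reduce to echelon form.
R3 ← R3 − (5/7)·R1: [0, 45/7, 149/7, 83/7]
R4 ← R4 + (2/7)·R1: [0, -81/7, -47/7, -29/7]
R3 ← R3 − (3/7)·R2: [0, 0, 128/7, 71/7]
R4 ← R4 + (27/35)·R2: [0, 0, -46/35, -37/35]
R4 ← R4 + (23/320)·R3: [0, 0, 0, -21/64]
4 nonzero rows, so rank(C) = 4.
C has 4 columns; by rank–nullity, nullity = 4 − 4 = 0.

0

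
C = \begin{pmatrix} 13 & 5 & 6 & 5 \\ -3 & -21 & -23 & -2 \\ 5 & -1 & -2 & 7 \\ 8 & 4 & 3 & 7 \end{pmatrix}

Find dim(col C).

Row reduce to echelon form.
R2 ← R2 + (3/13)·R1: [0, -258/13, -281/13, -11/13]
R3 ← R3 − (5/13)·R1: [0, -38/13, -56/13, 66/13]
R4 ← R4 − (8/13)·R1: [0, 12/13, -9/13, 51/13]
R3 ← R3 − (19/129)·R2: [0, 0, -145/129, 671/129]
R4 ← R4 + (2/43)·R2: [0, 0, -73/43, 167/43]
R4 ← R4 − (219/145)·R3: [0, 0, 0, -576/145]
Echelon form has 4 nonzero rows, so rank(C) = 4.
The column space has dimension equal to the rank: 4.

4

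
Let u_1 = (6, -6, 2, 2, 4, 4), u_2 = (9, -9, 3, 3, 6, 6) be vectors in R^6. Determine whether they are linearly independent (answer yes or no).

no

Form the matrix with these vectors as rows and row reduce.
R2 ← R2 − (3/2)·R1: [0, 0, 0, 0, 0, 0]
1 nonzero row, so the 2 vectors span a space of dimension 1.
Since 1 < 2, the vectors are linearly dependent.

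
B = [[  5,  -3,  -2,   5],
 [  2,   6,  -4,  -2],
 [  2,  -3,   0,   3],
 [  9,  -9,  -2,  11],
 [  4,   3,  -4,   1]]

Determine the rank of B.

Row reduce to echelon form.
R2 ← R2 − (2/5)·R1: [0, 36/5, -16/5, -4]
R3 ← R3 − (2/5)·R1: [0, -9/5, 4/5, 1]
R4 ← R4 − (9/5)·R1: [0, -18/5, 8/5, 2]
R5 ← R5 − (4/5)·R1: [0, 27/5, -12/5, -3]
R3 ← R3 + (1/4)·R2: [0, 0, 0, 0]
R4 ← R4 + (1/2)·R2: [0, 0, 0, 0]
R5 ← R5 − (3/4)·R2: [0, 0, 0, 0]
Echelon form has 2 nonzero rows, so rank(B) = 2.

2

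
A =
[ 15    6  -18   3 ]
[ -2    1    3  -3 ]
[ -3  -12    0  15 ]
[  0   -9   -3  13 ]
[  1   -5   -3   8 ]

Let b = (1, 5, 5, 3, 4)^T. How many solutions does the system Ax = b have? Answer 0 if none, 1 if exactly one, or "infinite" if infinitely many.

Row reduce the augmented matrix [A | b].
R2 ← R2 + (2/15)·R1: [0, 9/5, 3/5, -13/5, 77/15]
R3 ← R3 + (1/5)·R1: [0, -54/5, -18/5, 78/5, 26/5]
R5 ← R5 − (1/15)·R1: [0, -27/5, -9/5, 39/5, 59/15]
R3 ← R3 + (6)·R2: [0, 0, 0, 0, 36]
R4 ← R4 + (5)·R2: [0, 0, 0, 0, 86/3]
R5 ← R5 + (3)·R2: [0, 0, 0, 0, 58/3]
R4 ← R4 − (43/54)·R3: [0, 0, 0, 0, 0]
R5 ← R5 − (29/54)·R3: [0, 0, 0, 0, 0]
The echelon form has 3 nonzero rows; the last pivot sits in the augmented column, so rank(A) = 2 but rank([A|b]) = 3.
Since the ranks differ, the system is inconsistent.
It has no solutions.

0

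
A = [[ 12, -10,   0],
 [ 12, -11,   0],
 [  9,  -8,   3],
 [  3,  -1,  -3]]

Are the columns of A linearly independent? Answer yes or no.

yes

Row reduce A to echelon form.
R2 ← R2 − R1: [0, -1, 0]
R3 ← R3 − (3/4)·R1: [0, -1/2, 3]
R4 ← R4 − (1/4)·R1: [0, 3/2, -3]
R3 ← R3 − (1/2)·R2: [0, 0, 3]
R4 ← R4 + (3/2)·R2: [0, 0, -3]
R4 ← R4 + R3: [0, 0, 0]
3 pivots among 3 columns.
Every column is a pivot column, so the columns are linearly independent.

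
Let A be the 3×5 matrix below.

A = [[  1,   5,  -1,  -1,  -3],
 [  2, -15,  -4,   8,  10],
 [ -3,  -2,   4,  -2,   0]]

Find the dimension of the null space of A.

2

Row reduce to echelon form.
R2 ← R2 − (2)·R1: [0, -25, -2, 10, 16]
R3 ← R3 + (3)·R1: [0, 13, 1, -5, -9]
R3 ← R3 + (13/25)·R2: [0, 0, -1/25, 1/5, -17/25]
3 nonzero rows, so rank(A) = 3.
A has 5 columns; by rank–nullity, nullity = 5 − 3 = 2.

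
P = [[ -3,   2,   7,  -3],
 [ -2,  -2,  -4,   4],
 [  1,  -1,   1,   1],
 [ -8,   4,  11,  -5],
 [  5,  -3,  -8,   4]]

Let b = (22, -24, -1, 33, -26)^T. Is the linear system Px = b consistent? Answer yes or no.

yes

Row reduce the augmented matrix [P | b].
R2 ← R2 − (2/3)·R1: [0, -10/3, -26/3, 6, -116/3]
R3 ← R3 + (1/3)·R1: [0, -1/3, 10/3, 0, 19/3]
R4 ← R4 − (8/3)·R1: [0, -4/3, -23/3, 3, -77/3]
R5 ← R5 + (5/3)·R1: [0, 1/3, 11/3, -1, 32/3]
R3 ← R3 − (1/10)·R2: [0, 0, 21/5, -3/5, 51/5]
R4 ← R4 − (2/5)·R2: [0, 0, -21/5, 3/5, -51/5]
R5 ← R5 + (1/10)·R2: [0, 0, 14/5, -2/5, 34/5]
R4 ← R4 + R3: [0, 0, 0, 0, 0]
R5 ← R5 − (2/3)·R3: [0, 0, 0, 0, 0]
The echelon form has 3 nonzero rows, and every pivot lies in the first 4 columns, so rank(P) = rank([P|b]) = 3.
The system is consistent.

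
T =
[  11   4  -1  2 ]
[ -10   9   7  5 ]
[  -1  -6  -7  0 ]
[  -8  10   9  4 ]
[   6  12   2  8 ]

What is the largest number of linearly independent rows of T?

3

Row reduce to echelon form.
R2 ← R2 + (10/11)·R1: [0, 139/11, 67/11, 75/11]
R3 ← R3 + (1/11)·R1: [0, -62/11, -78/11, 2/11]
R4 ← R4 + (8/11)·R1: [0, 142/11, 91/11, 60/11]
R5 ← R5 − (6/11)·R1: [0, 108/11, 28/11, 76/11]
R3 ← R3 + (62/139)·R2: [0, 0, -608/139, 448/139]
R4 ← R4 − (142/139)·R2: [0, 0, 285/139, -210/139]
R5 ← R5 − (108/139)·R2: [0, 0, -304/139, 224/139]
R4 ← R4 + (15/32)·R3: [0, 0, 0, 0]
R5 ← R5 − (1/2)·R3: [0, 0, 0, 0]
Echelon form has 3 nonzero rows, so rank(T) = 3.
The rank gives the maximum number of linearly independent rows: 3.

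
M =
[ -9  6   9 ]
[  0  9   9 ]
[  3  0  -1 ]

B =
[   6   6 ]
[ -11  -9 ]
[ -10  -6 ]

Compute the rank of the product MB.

First compute MB:
[[-210, -162],
 [-189, -135],
 [ 28,  24]]
Now row reduce the product.
R2 ← R2 − (9/10)·R1: [0, 54/5]
R3 ← R3 + (2/15)·R1: [0, 12/5]
R3 ← R3 − (2/9)·R2: [0, 0]
2 nonzero rows, so rank(MB) = 2.

2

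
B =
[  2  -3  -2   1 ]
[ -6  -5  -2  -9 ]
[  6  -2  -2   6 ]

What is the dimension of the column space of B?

Row reduce to echelon form.
R2 ← R2 + (3)·R1: [0, -14, -8, -6]
R3 ← R3 − (3)·R1: [0, 7, 4, 3]
R3 ← R3 + (1/2)·R2: [0, 0, 0, 0]
Echelon form has 2 nonzero rows, so rank(B) = 2.
The column space has dimension equal to the rank: 2.

2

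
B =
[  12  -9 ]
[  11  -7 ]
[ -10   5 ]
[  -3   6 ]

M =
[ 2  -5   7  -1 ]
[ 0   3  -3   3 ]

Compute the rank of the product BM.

First compute BM:
[[ 24, -87, 111, -39],
 [ 22, -76,  98, -32],
 [-20,  65, -85,  25],
 [ -6,  33, -39,  21]]
Now row reduce the product.
R2 ← R2 − (11/12)·R1: [0, 15/4, -15/4, 15/4]
R3 ← R3 + (5/6)·R1: [0, -15/2, 15/2, -15/2]
R4 ← R4 + (1/4)·R1: [0, 45/4, -45/4, 45/4]
R3 ← R3 + (2)·R2: [0, 0, 0, 0]
R4 ← R4 − (3)·R2: [0, 0, 0, 0]
2 nonzero rows, so rank(BM) = 2.

2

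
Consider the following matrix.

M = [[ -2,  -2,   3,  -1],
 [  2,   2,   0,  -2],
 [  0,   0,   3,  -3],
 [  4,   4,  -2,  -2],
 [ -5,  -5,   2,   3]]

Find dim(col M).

Row reduce to echelon form.
R2 ← R2 + R1: [0, 0, 3, -3]
R4 ← R4 + (2)·R1: [0, 0, 4, -4]
R5 ← R5 − (5/2)·R1: [0, 0, -11/2, 11/2]
R3 ← R3 − R2: [0, 0, 0, 0]
R4 ← R4 − (4/3)·R2: [0, 0, 0, 0]
R5 ← R5 + (11/6)·R2: [0, 0, 0, 0]
Echelon form has 2 nonzero rows, so rank(M) = 2.
The column space has dimension equal to the rank: 2.

2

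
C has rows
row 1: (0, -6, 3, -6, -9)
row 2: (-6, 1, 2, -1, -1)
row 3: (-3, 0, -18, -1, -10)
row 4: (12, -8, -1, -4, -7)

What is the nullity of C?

Row reduce to echelon form.
Swap R1 ↔ R2
R3 ← R3 − (1/2)·R1: [0, -1/2, -19, -1/2, -19/2]
R4 ← R4 + (2)·R1: [0, -6, 3, -6, -9]
R3 ← R3 − (1/12)·R2: [0, 0, -77/4, 0, -35/4]
R4 ← R4 − R2: [0, 0, 0, 0, 0]
3 nonzero rows, so rank(C) = 3.
C has 5 columns; by rank–nullity, nullity = 5 − 3 = 2.

2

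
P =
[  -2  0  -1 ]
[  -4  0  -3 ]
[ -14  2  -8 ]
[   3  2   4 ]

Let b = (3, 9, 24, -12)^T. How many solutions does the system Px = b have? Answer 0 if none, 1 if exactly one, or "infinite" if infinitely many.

1

Row reduce the augmented matrix [P | b].
R2 ← R2 − (2)·R1: [0, 0, -1, 3]
R3 ← R3 − (7)·R1: [0, 2, -1, 3]
R4 ← R4 + (3/2)·R1: [0, 2, 5/2, -15/2]
Swap R2 ↔ R3
R4 ← R4 − R2: [0, 0, 7/2, -21/2]
R4 ← R4 + (7/2)·R3: [0, 0, 0, 0]
The echelon form has 3 nonzero rows, and every pivot lies in the first 3 columns, so rank(P) = rank([P|b]) = 3.
The system is consistent.
rank = 3 = number of unknowns, so the solution is unique.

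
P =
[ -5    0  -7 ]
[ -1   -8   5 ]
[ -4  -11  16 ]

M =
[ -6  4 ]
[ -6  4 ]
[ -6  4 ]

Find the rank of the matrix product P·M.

First compute PM:
[[ 72, -48],
 [ 24, -16],
 [ -6,   4]]
Now row reduce the product.
R2 ← R2 − (1/3)·R1: [0, 0]
R3 ← R3 + (1/12)·R1: [0, 0]
1 nonzero row, so rank(PM) = 1.

1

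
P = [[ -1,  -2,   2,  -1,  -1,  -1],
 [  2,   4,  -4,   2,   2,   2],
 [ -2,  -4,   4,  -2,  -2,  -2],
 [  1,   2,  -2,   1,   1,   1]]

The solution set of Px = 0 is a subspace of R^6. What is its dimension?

5

Row reduce to echelon form.
R2 ← R2 + (2)·R1: [0, 0, 0, 0, 0, 0]
R3 ← R3 − (2)·R1: [0, 0, 0, 0, 0, 0]
R4 ← R4 + R1: [0, 0, 0, 0, 0, 0]
1 nonzero row, so rank(P) = 1.
P has 6 columns; by rank–nullity, nullity = 6 − 1 = 5.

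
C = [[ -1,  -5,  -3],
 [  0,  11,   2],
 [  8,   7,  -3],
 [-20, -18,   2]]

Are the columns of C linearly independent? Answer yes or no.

Row reduce C to echelon form.
R3 ← R3 + (8)·R1: [0, -33, -27]
R4 ← R4 − (20)·R1: [0, 82, 62]
R3 ← R3 + (3)·R2: [0, 0, -21]
R4 ← R4 − (82/11)·R2: [0, 0, 518/11]
R4 ← R4 + (74/33)·R3: [0, 0, 0]
3 pivots among 3 columns.
Every column is a pivot column, so the columns are linearly independent.

yes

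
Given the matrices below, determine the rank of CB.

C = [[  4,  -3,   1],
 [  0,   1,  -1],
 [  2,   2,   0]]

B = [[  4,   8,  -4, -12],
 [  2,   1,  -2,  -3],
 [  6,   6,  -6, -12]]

2

First compute CB:
[[ 16,  35, -16, -51],
 [ -4,  -5,   4,   9],
 [ 12,  18, -12, -30]]
Now row reduce the product.
R2 ← R2 + (1/4)·R1: [0, 15/4, 0, -15/4]
R3 ← R3 − (3/4)·R1: [0, -33/4, 0, 33/4]
R3 ← R3 + (11/5)·R2: [0, 0, 0, 0]
2 nonzero rows, so rank(CB) = 2.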